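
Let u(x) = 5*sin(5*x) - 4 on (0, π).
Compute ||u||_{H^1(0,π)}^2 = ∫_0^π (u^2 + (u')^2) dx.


||u||_{H^1(0,π)}^2 = -16 + 341*π

u'(x) = 25*cos(5*x).
Expand u² and (u')² and integrate term by term on (0, π), using: for integers n ≥ 1, ∫_0^π sin²(nx) dx = ∫_0^π cos²(nx) dx = π/2; for n ≠ n', ∫_0^π sin(nx)sin(n'x) dx = ∫_0^π cos(nx)cos(n'x) dx = 0; and by product-to-sum, ∫_0^π sin(nx)cos(n'x) dx = ½∫_0^π [sin((n+n')x) + sin((n−n')x)] dx, which is 0 when n+n' is even and 2n/(n²−n'²) when n+n' is odd (it need not vanish on (0, π)). For the constant mode: ∫_0^π 1 dx = π, ∫_0^π cos(nx) dx = 0, ∫_0^π sin(nx) dx = (1−(−1)^n)/n.
  u² squared terms: (-4)²·∫1 dx = 16·π = 16*π;  (5)²·∫sin(5x)² dx = 25·π/2 = 25*π/2.
  u² cross terms: 2·(-4)·(5)·∫1·sin(5x) dx = -40·(2/5) = -16.
  So ∫_0^π u² dx = 16*π + 25*π/2 − 16 = -16 + 57*π/2.
  (u')² squared terms: (25)²·∫cos(5x)² dx = 625·π/2 = 625*π/2.
  So ∫_0^π (u')² dx = 625*π/2.
||u||_{H^1}^2 = (-16 + 57*π/2) + (625*π/2) = -16 + 341*π.


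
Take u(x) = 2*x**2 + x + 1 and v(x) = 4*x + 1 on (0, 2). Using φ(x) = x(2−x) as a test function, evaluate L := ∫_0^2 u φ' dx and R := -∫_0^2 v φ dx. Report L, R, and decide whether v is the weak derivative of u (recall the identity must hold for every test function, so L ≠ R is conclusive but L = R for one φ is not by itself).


LHS = -20/3, RHS = -20/3. Yes, v = u' weakly.

u(x) = 2*x**2 + x + 1, classical derivative u'(x) = 4*x + 1.
φ(x) = x(2−x), so φ'(x) = 2 - 2*x.
Note φ(0) = φ(2) = 0, so the boundary term u·φ vanishes.
LHS = ∫_0^2 u(x) φ'(x) dx = ∫_0^2 (-4*x^3 + 2*x^2 + 2) dx. Term by term:
  ∫_0^2 -4*x^3 dx = -16;  ∫_0^2 2*x^2 dx = 16/3;  ∫_0^2 2 dx = 4.
Sum: -16 + 16/3 + 4 = -20/3.
So LHS = -20/3.
∫_0^2 v(x) φ(x) dx = ∫_0^2 (-4*x^3 + 7*x^2 + 2*x) dx. Term by term:
  ∫_0^2 -4*x^3 dx = -16;  ∫_0^2 7*x^2 dx = 56/3;  ∫_0^2 2*x dx = 4.
Sum: -16 + 56/3 + 4 = 20/3.
So RHS = -∫_0^2 v(x) φ(x) dx = -20/3.
LHS = RHS, so the identity holds for this test φ.
Moreover u is smooth here and v(x) = u'(x) = 4*x + 1 pointwise, so the identity holds for every test function. Hence v is the weak derivative of u.


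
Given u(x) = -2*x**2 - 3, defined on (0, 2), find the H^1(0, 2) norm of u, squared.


||u||_{H^1}^2 = 1774/15

The H^1 norm (squared) on an interval (0, L) is
  ||u||_{H^1}^2 = ∫_0^L u(x)^2 dx + ∫_0^L u'(x)^2 dx.
Compute u'(x) = -4*x.
Then u(x)^2 = 4*x**4 + 12*x**2 + 9 and u'(x)^2 = 16*x**2.
Integrate each monomial from 0 to 2 using ∫_0^2 c·x^n dx = c·2^(n+1)/(n+1):
  ∫_0^2 u(x)^2 dx = ∫_0^2 (4*x^4 + 12*x^2 + 9) dx. Term by term:
    ∫_0^2 4*x^4 dx = 128/5;  ∫_0^2 12*x^2 dx = 32;  ∫_0^2 9 dx = 18.
  Sum: 128/5 + 32 + 18 = 378/5.
  ∫_0^2 u'(x)^2 dx = ∫_0^2 (16*x^2) dx. Term by term:
    ∫_0^2 16*x^2 dx = 128/3.
Adding: ||u||_{H^1}^2 = 378/5 + 128/3 = 1774/15.


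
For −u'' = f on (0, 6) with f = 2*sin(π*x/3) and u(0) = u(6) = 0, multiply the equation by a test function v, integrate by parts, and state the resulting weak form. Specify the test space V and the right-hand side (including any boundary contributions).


V = H^1_0(0, 6) (so v(0) = v(6) = 0); weak form: ∫_0^6 u'v' dx = ∫_0^6 (2*sin(π*x/3)) v dx for all v ∈ V.

Multiply both sides by a test function v and integrate from 0 to 6:
  ∫_0^6 −u''(x) v(x) dx = ∫_0^6 f(x) v(x) dx.
Integrate the LHS by parts once:
  ∫_0^6 −u'' v dx = −[u'(x) v(x)]_0^6 + ∫_0^6 u'(x) v'(x) dx.
Thus ∫_0^6 u'(x) v'(x) dx = ∫_0^6 f(x) v(x) dx + [u'(x) v(x)]_0^6.
Choose V so that boundary terms are either known or forced to vanish.
u is Dirichlet: u(0) = u(6) = 0. Let V = H^1_0(0, 6); then v(0) = v(6) = 0, and [u' v]_0^6 = 0.
Weak formulation: find u (satisfying any essential BC) such that ∫_0^6 u'(x) v'(x) dx = ∫_0^6 f v dx for all v ∈ V.
Substituting f(x) = 2*sin(π*x/3), the right-hand side is ∫_0^6 (2*sin(π*x/3)) v dx.


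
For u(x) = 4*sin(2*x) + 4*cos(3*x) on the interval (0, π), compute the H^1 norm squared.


||u||_{H^1(0,π)}^2 = -256 + 120*π

u'(x) = -12*sin(3*x) + 8*cos(2*x).
Expand u² and (u')² and integrate term by term on (0, π), using: for integers n ≥ 1, ∫_0^π sin²(nx) dx = ∫_0^π cos²(nx) dx = π/2; for n ≠ n', ∫_0^π sin(nx)sin(n'x) dx = ∫_0^π cos(nx)cos(n'x) dx = 0; and by product-to-sum, ∫_0^π sin(nx)cos(n'x) dx = ½∫_0^π [sin((n+n')x) + sin((n−n')x)] dx, which is 0 when n+n' is even and 2n/(n²−n'²) when n+n' is odd (it need not vanish on (0, π)).
  u² squared terms: (4)²·∫cos(3x)² dx = 16·π/2 = 8*π;  (4)²·∫sin(2x)² dx = 16·π/2 = 8*π.
  u² cross terms: 2·(4)·(4)·∫cos(3x)·sin(2x) dx = 32·(-4/5) = -128/5.
  So ∫_0^π u² dx = 8*π + 8*π − 128/5 = -128/5 + 16*π.
  (u')² squared terms: (-12)²·∫sin(3x)² dx = 144·π/2 = 72*π;  (8)²·∫cos(2x)² dx = 64·π/2 = 32*π.
  (u')² cross terms: 2·(-12)·(8)·∫sin(3x)·cos(2x) dx = -192·(6/5) = -1152/5.
  So ∫_0^π (u')² dx = 72*π + 32*π − 1152/5 = -1152/5 + 104*π.
||u||_{H^1}^2 = (-128/5 + 16*π) + (-1152/5 + 104*π) = -256 + 120*π.


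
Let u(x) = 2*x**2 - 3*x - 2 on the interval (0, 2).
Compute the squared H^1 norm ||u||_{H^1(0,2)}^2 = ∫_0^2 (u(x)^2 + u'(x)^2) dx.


||u||_{H^1}^2 = 374/15

The H^1 norm (squared) on an interval (0, L) is
  ||u||_{H^1}^2 = ∫_0^L u(x)^2 dx + ∫_0^L u'(x)^2 dx.
Compute u'(x) = 4*x - 3.
Then u(x)^2 = 4*x**4 - 12*x**3 + x**2 + 12*x + 4 and u'(x)^2 = 16*x**2 - 24*x + 9.
Integrate each monomial from 0 to 2 using ∫_0^2 c·x^n dx = c·2^(n+1)/(n+1):
  ∫_0^2 u(x)^2 dx = ∫_0^2 (4*x^4 - 12*x^3 + x^2 + 12*x + 4) dx. Term by term:
    ∫_0^2 4*x^4 dx = 128/5;  ∫_0^2 -12*x^3 dx = -48;  ∫_0^2 x^2 dx = 8/3;
    ∫_0^2 12*x dx = 24;  ∫_0^2 4 dx = 8.
  Sum: 128/5 − 48 + 8/3 + 24 + 8 = 184/15.
  ∫_0^2 u'(x)^2 dx = ∫_0^2 (16*x^2 - 24*x + 9) dx. Term by term:
    ∫_0^2 16*x^2 dx = 128/3;  ∫_0^2 -24*x dx = -48;  ∫_0^2 9 dx = 18.
  Sum: 128/3 − 48 + 18 = 38/3.
Adding: ||u||_{H^1}^2 = 184/15 + 38/3 = 374/15.


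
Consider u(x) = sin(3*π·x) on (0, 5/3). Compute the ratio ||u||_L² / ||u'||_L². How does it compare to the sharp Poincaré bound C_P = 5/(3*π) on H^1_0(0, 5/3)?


||u||_L² / ||u'||_L² = 1/(3*π) < C_P = 5/(3*π).

u(x) = sin(3*π·x), so u'(x) = 3*π*cos(3*π*x).
Writing u(x) = A·sin(kπx/L) with A = 1 and k = 5, use ∫_0^L sin²(kπx/L) dx = L/2 and ∫_0^L cos²(kπx/L) dx = L/2.
u² = 1·sin²(3*π·x) and (u')² = 9*π^2·cos²(3*π·x), and each of sin², cos² integrates to L/2 = 5/6 over (0, 5/3).
∫_0^5/3 u² dx = 5/6, so ||u||_L² = sqrt(30)/6.
∫_0^5/3 (u')² dx = 15*π^2/2, so ||u'||_L² = sqrt(30)*π/2.
Ratio ||u||_L² / ||u'||_L² = 1/(3*π).
Sharp Poincaré constant on H^1_0(0, 5/3) is C_P = L/π = 5/(3*π), achieved by sin(3*π/5·x).
This is the k = 5 harmonic; the ratio L/(kπ) is strictly less than C_P = L/π, consistent with the sharp inequality ||u||_L² ≤ C_P ||u'||_L².


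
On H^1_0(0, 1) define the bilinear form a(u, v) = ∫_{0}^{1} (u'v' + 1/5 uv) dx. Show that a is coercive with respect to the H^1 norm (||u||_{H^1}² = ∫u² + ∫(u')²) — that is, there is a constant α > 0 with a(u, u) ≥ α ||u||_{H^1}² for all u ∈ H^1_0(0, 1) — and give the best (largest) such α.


α = (1/5 + π^2)/(1 + π^2)

Coercivity of a(·,·) on H^1_0(0, 1) means a(u, u) ≥ α ||u||_{H^1}² for every u ∈ H^1_0.
The interval has length L = 1, and Poincaré/coercivity depend only on L. Here a(u, u) = ∫(u')² + (1/5)·∫u².
Here 0 < c = 1/5 < 1. The condition a(u,u) ≥ α||u||_{H^1}² reads (1−α)∫(u')² ≥ (α−c)∫u². Any admissible α is ≤ 1 (rapidly oscillating u have ∫u²/∫(u')² → 0), and α = 1 would force 0 ≥ (1−c)∫u², impossible since c < 1; so 1−α > 0. By the sharp Poincaré inequality on H^1_0 of an interval of length L, ∫(u')² ≥ (π/L)²∫u² with equality for the first sine mode sin(π(x−x₀)/L) (x₀ the left endpoint), so the inequality holds for all u iff (1−α)(π/L)² ≥ α − c, i.e. α ≤ ((π/L)² + c)/((π/L)² + 1) = (1 + c(L/π)²)/(1 + (L/π)²). With (π/L)² = π^2 and c = 1/5, the largest admissible constant is α = ((π/L)² + c)/((π/L)² + 1).
Simplifying, α = (1/5 + π^2)/(1 + π^2).


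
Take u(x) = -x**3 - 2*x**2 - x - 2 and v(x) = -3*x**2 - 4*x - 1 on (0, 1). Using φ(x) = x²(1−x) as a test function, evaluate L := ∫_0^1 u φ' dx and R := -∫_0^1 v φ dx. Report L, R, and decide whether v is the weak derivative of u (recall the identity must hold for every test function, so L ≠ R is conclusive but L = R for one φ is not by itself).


LHS = 23/60, RHS = 23/60. Yes, v = u' weakly.

u(x) = -x**3 - 2*x**2 - x - 2, classical derivative u'(x) = -3*x**2 - 4*x - 1.
φ(x) = x²(1−x), so φ'(x) = x*(2 - 3*x).
Note φ(0) = φ(1) = 0, so the boundary term u·φ vanishes.
LHS = ∫_0^1 u(x) φ'(x) dx = ∫_0^1 (3*x^5 + 4*x^4 - x^3 + 4*x^2 - 4*x) dx. Term by term:
  ∫_0^1 3*x^5 dx = 1/2;  ∫_0^1 4*x^4 dx = 4/5;  ∫_0^1 -x^3 dx = -1/4;
  ∫_0^1 4*x^2 dx = 4/3;  ∫_0^1 -4*x dx = -2.
Sum: 1/2 + 4/5 − 1/4 + 4/3 − 2 = 23/60.
So LHS = 23/60.
∫_0^1 v(x) φ(x) dx = ∫_0^1 (3*x^5 + x^4 - 3*x^3 - x^2) dx. Term by term:
  ∫_0^1 3*x^5 dx = 1/2;  ∫_0^1 x^4 dx = 1/5;  ∫_0^1 -3*x^3 dx = -3/4;
  ∫_0^1 -x^2 dx = -1/3.
Sum: 1/2 + 1/5 − 3/4 − 1/3 = -23/60.
So RHS = -∫_0^1 v(x) φ(x) dx = 23/60.
LHS = RHS, so the identity holds for this test φ.
Moreover u is smooth here and v(x) = u'(x) = -3*x**2 - 4*x - 1 pointwise, so the identity holds for every test function. Hence v is the weak derivative of u.


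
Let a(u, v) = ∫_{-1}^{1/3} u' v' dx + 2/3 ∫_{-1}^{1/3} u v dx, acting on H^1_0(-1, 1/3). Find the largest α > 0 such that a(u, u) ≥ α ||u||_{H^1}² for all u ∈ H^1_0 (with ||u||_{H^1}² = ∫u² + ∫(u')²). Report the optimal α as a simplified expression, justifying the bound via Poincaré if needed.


α = (32 + 27*π^2)/(3*(16 + 9*π^2))

Coercivity of a(·,·) on H^1_0(-1, 1/3) means a(u, u) ≥ α ||u||_{H^1}² for every u ∈ H^1_0.
The interval has length L = 4/3, and Poincaré/coercivity depend only on L. Here a(u, u) = ∫(u')² + (2/3)·∫u².
Here 0 < c = 2/3 < 1. The condition a(u,u) ≥ α||u||_{H^1}² reads (1−α)∫(u')² ≥ (α−c)∫u². Any admissible α is ≤ 1 (rapidly oscillating u have ∫u²/∫(u')² → 0), and α = 1 would force 0 ≥ (1−c)∫u², impossible since c < 1; so 1−α > 0. By the sharp Poincaré inequality on H^1_0 of an interval of length L, ∫(u')² ≥ (π/L)²∫u² with equality for the first sine mode sin(π(x−x₀)/L) (x₀ the left endpoint), so the inequality holds for all u iff (1−α)(π/L)² ≥ α − c, i.e. α ≤ ((π/L)² + c)/((π/L)² + 1) = (1 + c(L/π)²)/(1 + (L/π)²). With (π/L)² = 9*π^2/16 and c = 2/3, the largest admissible constant is α = ((π/L)² + c)/((π/L)² + 1).
Simplifying, α = (32 + 27*π^2)/(3*(16 + 9*π^2)).


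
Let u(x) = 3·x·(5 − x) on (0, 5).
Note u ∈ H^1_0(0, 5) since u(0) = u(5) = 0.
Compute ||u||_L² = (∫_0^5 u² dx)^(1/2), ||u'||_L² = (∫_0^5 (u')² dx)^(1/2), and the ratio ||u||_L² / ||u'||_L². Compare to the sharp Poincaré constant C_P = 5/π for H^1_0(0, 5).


||u||_L² / ||u'||_L² = sqrt(10)/2 < C_P = 5/π.

u(x) = 3·x·(5 − x), so u'(x) = 15 - 6*x.
u(x) = 3·x·(5 − x) vanishes at x = 0 and x = 5, so u ∈ H^1_0(0, 5). Differentiate via the product rule and integrate the resulting polynomials term by term.
  ∫_0^5 u² dx = ∫_0^5 (9*x^4 - 90*x^3 + 225*x^2) dx. Term by term:
    ∫_0^5 9*x^4 dx = 5625;  ∫_0^5 -90*x^3 dx = -28125/2;  ∫_0^5 225*x^2 dx = 9375.
  Sum: 5625 − 28125/2 + 9375 = 1875/2.
  ∫_0^5 (u')² dx = ∫_0^5 (36*x^2 - 180*x + 225) dx. Term by term:
    ∫_0^5 36*x^2 dx = 1500;  ∫_0^5 -180*x dx = -2250;  ∫_0^5 225 dx = 1125.
  Sum: 1500 − 2250 + 1125 = 375.
∫_0^5 u² dx = 1875/2, so ||u||_L² = 25*sqrt(6)/2.
∫_0^5 (u')² dx = 375, so ||u'||_L² = 5*sqrt(15).
Ratio ||u||_L² / ||u'||_L² = sqrt(10)/2.
Sharp Poincaré constant on H^1_0(0, 5) is C_P = L/π = 5/π, achieved by sin(π/5·x).
A polynomial bump cannot attain the sharp Poincaré constant (only the first sine eigenfunction does), so the ratio is strictly less than C_P, consistent with ||u||_L² ≤ C_P ||u'||_L².


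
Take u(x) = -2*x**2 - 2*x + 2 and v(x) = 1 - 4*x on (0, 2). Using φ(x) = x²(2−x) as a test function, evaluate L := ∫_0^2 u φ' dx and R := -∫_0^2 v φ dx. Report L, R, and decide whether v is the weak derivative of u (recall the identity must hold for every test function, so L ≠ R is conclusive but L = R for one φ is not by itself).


LHS = 136/15, RHS = 76/15. No, v is not the weak derivative of u.

u(x) = -2*x**2 - 2*x + 2, classical derivative u'(x) = -4*x - 2.
φ(x) = x²(2−x), so φ'(x) = x*(4 - 3*x).
Note φ(0) = φ(2) = 0, so the boundary term u·φ vanishes.
LHS = ∫_0^2 u(x) φ'(x) dx = ∫_0^2 (6*x^4 - 2*x^3 - 14*x^2 + 8*x) dx. Term by term:
  ∫_0^2 6*x^4 dx = 192/5;  ∫_0^2 -2*x^3 dx = -8;  ∫_0^2 -14*x^2 dx = -112/3;
  ∫_0^2 8*x dx = 16.
Sum: 192/5 − 8 − 112/3 + 16 = 136/15.
So LHS = 136/15.
∫_0^2 v(x) φ(x) dx = ∫_0^2 (4*x^4 - 9*x^3 + 2*x^2) dx. Term by term:
  ∫_0^2 4*x^4 dx = 128/5;  ∫_0^2 -9*x^3 dx = -36;  ∫_0^2 2*x^2 dx = 16/3.
Sum: 128/5 − 36 + 16/3 = -76/15.
So RHS = -∫_0^2 v(x) φ(x) dx = 76/15.
LHS − RHS = 4 ≠ 0, so the identity fails.
(For a valid weak derivative the identity must hold for EVERY test function, in particular this one. The failure shows v is NOT the weak derivative of u.)
Correct weak derivative would be u'(x) = -4*x - 2.


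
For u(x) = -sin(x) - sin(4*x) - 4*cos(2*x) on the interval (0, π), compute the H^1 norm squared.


||u||_{H^1(0,π)}^2 = -80/3 + 99*π/2

u'(x) = 8*sin(2*x) - cos(x) - 4*cos(4*x).
Expand u² and (u')² and integrate term by term on (0, π), using: for integers n ≥ 1, ∫_0^π sin²(nx) dx = ∫_0^π cos²(nx) dx = π/2; for n ≠ n', ∫_0^π sin(nx)sin(n'x) dx = ∫_0^π cos(nx)cos(n'x) dx = 0; and by product-to-sum, ∫_0^π sin(nx)cos(n'x) dx = ½∫_0^π [sin((n+n')x) + sin((n−n')x)] dx, which is 0 when n+n' is even and 2n/(n²−n'²) when n+n' is odd (it need not vanish on (0, π)).
  u² squared terms: (-1)²·∫sin(x)² dx = 1·π/2 = π/2;  (-1)²·∫sin(4x)² dx = 1·π/2 = π/2;  (-4)²·∫cos(2x)² dx = 16·π/2 = 8*π.
  u² cross terms: 2·(-1)·(-1)·∫sin(x)·sin(4x) dx = 2·(0) = 0;  2·(-1)·(-4)·∫sin(x)·cos(2x) dx = 8·(-2/3) = -16/3;  2·(-1)·(-4)·∫sin(4x)·cos(2x) dx = 8·(0) = 0.
  So ∫_0^π u² dx = π/2 + π/2 + 8*π + 0 − 16/3 + 0 = -16/3 + 9*π.
  (u')² squared terms: (-1)²·∫cos(x)² dx = 1·π/2 = π/2;  (-4)²·∫cos(4x)² dx = 16·π/2 = 8*π;  (8)²·∫sin(2x)² dx = 64·π/2 = 32*π.
  (u')² cross terms: 2·(-1)·(-4)·∫cos(x)·cos(4x) dx = 8·(0) = 0;  2·(-1)·(8)·∫cos(x)·sin(2x) dx = -16·(4/3) = -64/3;  2·(-4)·(8)·∫cos(4x)·sin(2x) dx = -64·(0) = 0.
  So ∫_0^π (u')² dx = π/2 + 8*π + 32*π + 0 − 64/3 + 0 = -64/3 + 81*π/2.
||u||_{H^1}^2 = (-16/3 + 9*π) + (-64/3 + 81*π/2) = -80/3 + 99*π/2.


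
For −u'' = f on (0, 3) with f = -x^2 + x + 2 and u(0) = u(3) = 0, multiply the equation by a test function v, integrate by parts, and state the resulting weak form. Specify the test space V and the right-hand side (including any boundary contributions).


V = H^1_0(0, 3) (so v(0) = v(3) = 0); weak form: ∫_0^3 u'v' dx = ∫_0^3 (-x^2 + x + 2) v dx for all v ∈ V.

Multiply both sides by a test function v and integrate from 0 to 3:
  ∫_0^3 −u''(x) v(x) dx = ∫_0^3 f(x) v(x) dx.
Integrate the LHS by parts once:
  ∫_0^3 −u'' v dx = −[u'(x) v(x)]_0^3 + ∫_0^3 u'(x) v'(x) dx.
Thus ∫_0^3 u'(x) v'(x) dx = ∫_0^3 f(x) v(x) dx + [u'(x) v(x)]_0^3.
Choose V so that boundary terms are either known or forced to vanish.
u is Dirichlet: u(0) = u(3) = 0. Let V = H^1_0(0, 3); then v(0) = v(3) = 0, and [u' v]_0^3 = 0.
Weak formulation: find u (satisfying any essential BC) such that ∫_0^3 u'(x) v'(x) dx = ∫_0^3 f v dx for all v ∈ V.
Substituting f(x) = -x^2 + x + 2, the right-hand side is ∫_0^3 (-x^2 + x + 2) v dx.


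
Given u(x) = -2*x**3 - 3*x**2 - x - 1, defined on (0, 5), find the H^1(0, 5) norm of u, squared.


||u||_{H^1}^2 = 5115895/42

The H^1 norm (squared) on an interval (0, L) is
  ||u||_{H^1}^2 = ∫_0^L u(x)^2 dx + ∫_0^L u'(x)^2 dx.
Compute u'(x) = -6*x**2 - 6*x - 1.
Then u(x)^2 = 4*x**6 + 12*x**5 + 13*x**4 + 10*x**3 + 7*x**2 + 2*x + 1 and u'(x)^2 = 36*x**4 + 72*x**3 + 48*x**2 + 12*x + 1.
Integrate each monomial from 0 to 5 using ∫_0^5 c·x^n dx = c·5^(n+1)/(n+1):
  ∫_0^5 u(x)^2 dx = ∫_0^5 (4*x^6 + 12*x^5 + 13*x^4 + 10*x^3 + 7*x^2 + 2*x + 1) dx. Term by term:
    ∫_0^5 4*x^6 dx = 312500/7;  ∫_0^5 12*x^5 dx = 31250;  ∫_0^5 13*x^4 dx = 8125;
    ∫_0^5 10*x^3 dx = 3125/2;  ∫_0^5 7*x^2 dx = 875/3;  ∫_0^5 2*x dx = 25;
    ∫_0^5 1 dx = 5.
  Sum: 312500/7 + 31250 + 8125 + 3125/2 + 875/3 + 25 + 5 = 3607885/42.
  ∫_0^5 u'(x)^2 dx = ∫_0^5 (36*x^4 + 72*x^3 + 48*x^2 + 12*x + 1) dx. Term by term:
    ∫_0^5 36*x^4 dx = 22500;  ∫_0^5 72*x^3 dx = 11250;  ∫_0^5 48*x^2 dx = 2000;
    ∫_0^5 12*x dx = 150;  ∫_0^5 1 dx = 5.
  Sum: 22500 + 11250 + 2000 + 150 + 5 = 35905.
Adding: ||u||_{H^1}^2 = 3607885/42 + 35905 = 5115895/42.


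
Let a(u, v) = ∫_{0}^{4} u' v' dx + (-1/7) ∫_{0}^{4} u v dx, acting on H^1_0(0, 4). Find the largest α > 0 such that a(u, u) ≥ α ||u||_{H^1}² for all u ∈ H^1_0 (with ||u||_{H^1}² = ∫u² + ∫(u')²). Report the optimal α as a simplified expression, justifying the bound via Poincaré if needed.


α = (-16/7 + π^2)/(π^2 + 16)

Coercivity of a(·,·) on H^1_0(0, 4) means a(u, u) ≥ α ||u||_{H^1}² for every u ∈ H^1_0.
The interval has length L = 4, and Poincaré/coercivity depend only on L. Here a(u, u) = ∫(u')² + (-1/7)·∫u².
Here c = -1/7 < 0 with |c| < (π/L)² = π^2/16, so coercivity still holds. The condition a(u,u) ≥ α||u||_{H^1}² reads (1−α)∫(u')² ≥ (α−c)∫u². Any admissible α is ≤ 1 (rapidly oscillating u have ∫u²/∫(u')² → 0), and α = 1 would force 0 ≥ (1−c)∫u², impossible since c < 1; so 1−α > 0. By the sharp Poincaré inequality on H^1_0 of an interval of length L, ∫(u')² ≥ (π/L)²∫u² with equality for the first sine mode sin(π(x−x₀)/L) (x₀ the left endpoint), so the inequality holds for all u iff (1−α)(π/L)² ≥ α − c, i.e. α ≤ ((π/L)² + c)/((π/L)² + 1) = (1 + c(L/π)²)/(1 + (L/π)²). (Direct route, valid since c ≤ 0: Poincaré gives c∫u² ≥ c(L/π)²∫(u')², so a(u,u) ≥ (1 + c(L/π)²)∫(u')², while ||u||_{H^1}² ≤ (1 + (L/π)²)∫(u')²; dividing yields the same α.) With (π/L)² = π^2/16 and c = -1/7, the largest admissible constant is α = ((π/L)² + c)/((π/L)² + 1).
Simplifying, α = (-16/7 + π^2)/(π^2 + 16).


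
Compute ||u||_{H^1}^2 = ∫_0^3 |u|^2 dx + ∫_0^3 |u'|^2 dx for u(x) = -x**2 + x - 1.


||u||_{H^1}^2 = 501/10

The H^1 norm (squared) on an interval (0, L) is
  ||u||_{H^1}^2 = ∫_0^L u(x)^2 dx + ∫_0^L u'(x)^2 dx.
Compute u'(x) = 1 - 2*x.
Then u(x)^2 = x**4 - 2*x**3 + 3*x**2 - 2*x + 1 and u'(x)^2 = 4*x**2 - 4*x + 1.
Integrate each monomial from 0 to 3 using ∫_0^3 c·x^n dx = c·3^(n+1)/(n+1):
  ∫_0^3 u(x)^2 dx = ∫_0^3 (x^4 - 2*x^3 + 3*x^2 - 2*x + 1) dx. Term by term:
    ∫_0^3 x^4 dx = 243/5;  ∫_0^3 -2*x^3 dx = -81/2;  ∫_0^3 3*x^2 dx = 27;
    ∫_0^3 -2*x dx = -9;  ∫_0^3 1 dx = 3.
  Sum: 243/5 − 81/2 + 27 − 9 + 3 = 291/10.
  ∫_0^3 u'(x)^2 dx = ∫_0^3 (4*x^2 - 4*x + 1) dx. Term by term:
    ∫_0^3 4*x^2 dx = 36;  ∫_0^3 -4*x dx = -18;  ∫_0^3 1 dx = 3.
  Sum: 36 − 18 + 3 = 21.
Adding: ||u||_{H^1}^2 = 291/10 + 21 = 501/10.


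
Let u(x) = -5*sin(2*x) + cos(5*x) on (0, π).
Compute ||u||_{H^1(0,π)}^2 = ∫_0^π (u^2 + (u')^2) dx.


||u||_{H^1(0,π)}^2 = 1040/21 + 151*π/2

u'(x) = -5*sin(5*x) - 10*cos(2*x).
Expand u² and (u')² and integrate term by term on (0, π), using: for integers n ≥ 1, ∫_0^π sin²(nx) dx = ∫_0^π cos²(nx) dx = π/2; for n ≠ n', ∫_0^π sin(nx)sin(n'x) dx = ∫_0^π cos(nx)cos(n'x) dx = 0; and by product-to-sum, ∫_0^π sin(nx)cos(n'x) dx = ½∫_0^π [sin((n+n')x) + sin((n−n')x)] dx, which is 0 when n+n' is even and 2n/(n²−n'²) when n+n' is odd (it need not vanish on (0, π)).
  u² squared terms: (-5)²·∫sin(2x)² dx = 25·π/2 = 25*π/2;  (1)²·∫cos(5x)² dx = 1·π/2 = π/2.
  u² cross terms: 2·(-5)·(1)·∫sin(2x)·cos(5x) dx = -10·(-4/21) = 40/21.
  So ∫_0^π u² dx = 25*π/2 + π/2 + 40/21 = 40/21 + 13*π.
  (u')² squared terms: (-10)²·∫cos(2x)² dx = 100·π/2 = 50*π;  (-5)²·∫sin(5x)² dx = 25·π/2 = 25*π/2.
  (u')² cross terms: 2·(-10)·(-5)·∫cos(2x)·sin(5x) dx = 100·(10/21) = 1000/21.
  So ∫_0^π (u')² dx = 50*π + 25*π/2 + 1000/21 = 1000/21 + 125*π/2.
||u||_{H^1}^2 = (40/21 + 13*π) + (1000/21 + 125*π/2) = 1040/21 + 151*π/2.


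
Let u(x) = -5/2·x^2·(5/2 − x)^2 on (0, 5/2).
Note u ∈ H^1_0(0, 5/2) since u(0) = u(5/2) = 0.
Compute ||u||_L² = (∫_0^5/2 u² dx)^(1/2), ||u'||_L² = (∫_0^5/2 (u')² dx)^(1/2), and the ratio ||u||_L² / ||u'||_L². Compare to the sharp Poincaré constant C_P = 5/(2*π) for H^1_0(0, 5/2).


||u||_L² / ||u'||_L² = 5*sqrt(3)/12 < C_P = 5/(2*π).

u(x) = -5/2·x^2·(5/2 − x)^2, so u'(x) = 5*x*(-8*x^2 + 30*x - 25)/4.
u(x) = -5/2·x^2·(5/2 − x)^2 vanishes at x = 0 and x = 5/2, so u ∈ H^1_0(0, 5/2). Differentiate via the product rule and integrate the resulting polynomials term by term.
  ∫_0^5/2 u² dx = ∫_0^5/2 (25*x^8/4 - 125*x^7/2 + 1875*x^6/8 - 3125*x^5/8 + 15625*x^4/64) dx. Term by term:
    ∫_0^5/2 25*x^8/4 dx = 48828125/18432;  ∫_0^5/2 -125*x^7/2 dx = -48828125/4096;  ∫_0^5/2 1875*x^6/8 dx = 146484375/7168;
    ∫_0^5/2 -3125*x^5/8 dx = -48828125/3072;  ∫_0^5/2 15625*x^4/64 dx = 9765625/2048.
  Sum: 48828125/18432 − 48828125/4096 + 146484375/7168 − 48828125/3072 + 9765625/2048 = 9765625/258048.
  ∫_0^5/2 (u')² dx = ∫_0^5/2 (100*x^6 - 750*x^5 + 8125*x^4/4 - 9375*x^3/4 + 15625*x^2/16) dx. Term by term:
    ∫_0^5/2 100*x^6 dx = 1953125/224;  ∫_0^5/2 -750*x^5 dx = -1953125/64;  ∫_0^5/2 8125*x^4/4 dx = 5078125/128;
    ∫_0^5/2 -9375*x^3/4 dx = -5859375/256;  ∫_0^5/2 15625*x^2/16 dx = 1953125/384.
  Sum: 1953125/224 − 1953125/64 + 5078125/128 − 5859375/256 + 1953125/384 = 390625/5376.
∫_0^5/2 u² dx = 9765625/258048, so ||u||_L² = 3125*sqrt(7)/1344.
∫_0^5/2 (u')² dx = 390625/5376, so ||u'||_L² = 625*sqrt(21)/336.
Ratio ||u||_L² / ||u'||_L² = 5*sqrt(3)/12.
Sharp Poincaré constant on H^1_0(0, 5/2) is C_P = L/π = 5/(2*π), achieved by sin(2*π/5·x).
A polynomial bump cannot attain the sharp Poincaré constant (only the first sine eigenfunction does), so the ratio is strictly less than C_P, consistent with ||u||_L² ≤ C_P ||u'||_L².


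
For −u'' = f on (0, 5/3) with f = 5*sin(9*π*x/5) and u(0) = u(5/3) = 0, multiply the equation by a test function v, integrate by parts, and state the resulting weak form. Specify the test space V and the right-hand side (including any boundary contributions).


V = H^1_0(0, 5/3) (so v(0) = v(5/3) = 0); weak form: ∫_0^5/3 u'v' dx = ∫_0^5/3 (5*sin(9*π*x/5)) v dx for all v ∈ V.

Multiply both sides by a test function v and integrate from 0 to 5/3:
  ∫_0^5/3 −u''(x) v(x) dx = ∫_0^5/3 f(x) v(x) dx.
Integrate the LHS by parts once:
  ∫_0^5/3 −u'' v dx = −[u'(x) v(x)]_0^5/3 + ∫_0^5/3 u'(x) v'(x) dx.
Thus ∫_0^5/3 u'(x) v'(x) dx = ∫_0^5/3 f(x) v(x) dx + [u'(x) v(x)]_0^5/3.
Choose V so that boundary terms are either known or forced to vanish.
u is Dirichlet: u(0) = u(5/3) = 0. Let V = H^1_0(0, 5/3); then v(0) = v(5/3) = 0, and [u' v]_0^5/3 = 0.
Weak formulation: find u (satisfying any essential BC) such that ∫_0^5/3 u'(x) v'(x) dx = ∫_0^5/3 f v dx for all v ∈ V.
Substituting f(x) = 5*sin(9*π*x/5), the right-hand side is ∫_0^5/3 (5*sin(9*π*x/5)) v dx.


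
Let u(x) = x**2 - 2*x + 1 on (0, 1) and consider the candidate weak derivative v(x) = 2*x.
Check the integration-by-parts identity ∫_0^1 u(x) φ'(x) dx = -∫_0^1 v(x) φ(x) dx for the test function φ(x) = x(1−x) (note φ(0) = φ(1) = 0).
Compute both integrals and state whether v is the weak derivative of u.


LHS = 1/6, RHS = -1/6. No, v is not the weak derivative of u.

u(x) = x**2 - 2*x + 1, classical derivative u'(x) = 2*x - 2.
φ(x) = x(1−x), so φ'(x) = 1 - 2*x.
Note φ(0) = φ(1) = 0, so the boundary term u·φ vanishes.
LHS = ∫_0^1 u(x) φ'(x) dx = ∫_0^1 (-2*x^3 + 5*x^2 - 4*x + 1) dx. Term by term:
  ∫_0^1 -2*x^3 dx = -1/2;  ∫_0^1 5*x^2 dx = 5/3;  ∫_0^1 -4*x dx = -2;
  ∫_0^1 1 dx = 1.
Sum: -1/2 + 5/3 − 2 + 1 = 1/6.
So LHS = 1/6.
∫_0^1 v(x) φ(x) dx = ∫_0^1 (-2*x^3 + 2*x^2) dx. Term by term:
  ∫_0^1 -2*x^3 dx = -1/2;  ∫_0^1 2*x^2 dx = 2/3.
Sum: -1/2 + 2/3 = 1/6.
So RHS = -∫_0^1 v(x) φ(x) dx = -1/6.
LHS − RHS = 1/3 ≠ 0, so the identity fails.
(For a valid weak derivative the identity must hold for EVERY test function, in particular this one. The failure shows v is NOT the weak derivative of u.)
Correct weak derivative would be u'(x) = 2*x - 2.


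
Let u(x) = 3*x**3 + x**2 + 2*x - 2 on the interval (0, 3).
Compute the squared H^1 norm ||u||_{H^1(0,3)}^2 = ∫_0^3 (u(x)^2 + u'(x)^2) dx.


||u||_{H^1}^2 = 317109/35

The H^1 norm (squared) on an interval (0, L) is
  ||u||_{H^1}^2 = ∫_0^L u(x)^2 dx + ∫_0^L u'(x)^2 dx.
Compute u'(x) = 9*x**2 + 2*x + 2.
Then u(x)^2 = 9*x**6 + 6*x**5 + 13*x**4 - 8*x**3 - 8*x + 4 and u'(x)^2 = 81*x**4 + 36*x**3 + 40*x**2 + 8*x + 4.
Integrate each monomial from 0 to 3 using ∫_0^3 c·x^n dx = c·3^(n+1)/(n+1):
  ∫_0^3 u(x)^2 dx = ∫_0^3 (9*x^6 + 6*x^5 + 13*x^4 - 8*x^3 - 8*x + 4) dx. Term by term:
    ∫_0^3 9*x^6 dx = 19683/7;  ∫_0^3 6*x^5 dx = 729;  ∫_0^3 13*x^4 dx = 3159/5;
    ∫_0^3 -8*x^3 dx = -162;  ∫_0^3 -8*x dx = -36;  ∫_0^3 4 dx = 12.
  Sum: 19683/7 + 729 + 3159/5 − 162 − 36 + 12 = 139533/35.
  ∫_0^3 u'(x)^2 dx = ∫_0^3 (81*x^4 + 36*x^3 + 40*x^2 + 8*x + 4) dx. Term by term:
    ∫_0^3 81*x^4 dx = 19683/5;  ∫_0^3 36*x^3 dx = 729;  ∫_0^3 40*x^2 dx = 360;
    ∫_0^3 8*x dx = 36;  ∫_0^3 4 dx = 12.
  Sum: 19683/5 + 729 + 360 + 36 + 12 = 25368/5.
Adding: ||u||_{H^1}^2 = 139533/35 + 25368/5 = 317109/35.


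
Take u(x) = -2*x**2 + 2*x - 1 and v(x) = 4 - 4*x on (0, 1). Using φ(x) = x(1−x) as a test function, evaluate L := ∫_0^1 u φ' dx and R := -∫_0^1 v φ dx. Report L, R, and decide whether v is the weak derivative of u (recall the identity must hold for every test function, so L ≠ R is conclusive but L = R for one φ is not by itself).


LHS = 0, RHS = -1/3. No, v is not the weak derivative of u.

u(x) = -2*x**2 + 2*x - 1, classical derivative u'(x) = 2 - 4*x.
φ(x) = x(1−x), so φ'(x) = 1 - 2*x.
Note φ(0) = φ(1) = 0, so the boundary term u·φ vanishes.
LHS = ∫_0^1 u(x) φ'(x) dx = ∫_0^1 (4*x^3 - 6*x^2 + 4*x - 1) dx. Term by term:
  ∫_0^1 4*x^3 dx = 1;  ∫_0^1 -6*x^2 dx = -2;  ∫_0^1 4*x dx = 2;
  ∫_0^1 -1 dx = -1.
Sum: 1 − 2 + 2 − 1 = 0.
So LHS = 0.
∫_0^1 v(x) φ(x) dx = ∫_0^1 (4*x^3 - 8*x^2 + 4*x) dx. Term by term:
  ∫_0^1 4*x^3 dx = 1;  ∫_0^1 -8*x^2 dx = -8/3;  ∫_0^1 4*x dx = 2.
Sum: 1 − 8/3 + 2 = 1/3.
So RHS = -∫_0^1 v(x) φ(x) dx = -1/3.
LHS − RHS = 1/3 ≠ 0, so the identity fails.
(For a valid weak derivative the identity must hold for EVERY test function, in particular this one. The failure shows v is NOT the weak derivative of u.)
Correct weak derivative would be u'(x) = 2 - 4*x.


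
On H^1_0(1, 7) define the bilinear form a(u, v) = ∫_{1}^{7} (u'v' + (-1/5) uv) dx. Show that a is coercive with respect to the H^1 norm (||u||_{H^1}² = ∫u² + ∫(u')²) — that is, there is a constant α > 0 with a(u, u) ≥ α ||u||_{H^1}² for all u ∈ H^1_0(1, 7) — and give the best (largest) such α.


α = (-36/5 + π^2)/(π^2 + 36)

Coercivity of a(·,·) on H^1_0(1, 7) means a(u, u) ≥ α ||u||_{H^1}² for every u ∈ H^1_0.
The interval has length L = 6, and Poincaré/coercivity depend only on L. Here a(u, u) = ∫(u')² + (-1/5)·∫u².
Here c = -1/5 < 0 with |c| < (π/L)² = π^2/36, so coercivity still holds. The condition a(u,u) ≥ α||u||_{H^1}² reads (1−α)∫(u')² ≥ (α−c)∫u². Any admissible α is ≤ 1 (rapidly oscillating u have ∫u²/∫(u')² → 0), and α = 1 would force 0 ≥ (1−c)∫u², impossible since c < 1; so 1−α > 0. By the sharp Poincaré inequality on H^1_0 of an interval of length L, ∫(u')² ≥ (π/L)²∫u² with equality for the first sine mode sin(π(x−x₀)/L) (x₀ the left endpoint), so the inequality holds for all u iff (1−α)(π/L)² ≥ α − c, i.e. α ≤ ((π/L)² + c)/((π/L)² + 1) = (1 + c(L/π)²)/(1 + (L/π)²). (Direct route, valid since c ≤ 0: Poincaré gives c∫u² ≥ c(L/π)²∫(u')², so a(u,u) ≥ (1 + c(L/π)²)∫(u')², while ||u||_{H^1}² ≤ (1 + (L/π)²)∫(u')²; dividing yields the same α.) With (π/L)² = π^2/36 and c = -1/5, the largest admissible constant is α = ((π/L)² + c)/((π/L)² + 1).
Simplifying, α = (-36/5 + π^2)/(π^2 + 36).


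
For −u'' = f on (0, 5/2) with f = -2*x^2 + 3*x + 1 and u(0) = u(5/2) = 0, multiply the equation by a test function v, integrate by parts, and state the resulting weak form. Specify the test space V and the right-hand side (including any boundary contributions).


V = H^1_0(0, 5/2) (so v(0) = v(5/2) = 0); weak form: ∫_0^5/2 u'v' dx = ∫_0^5/2 (-2*x^2 + 3*x + 1) v dx for all v ∈ V.

Multiply both sides by a test function v and integrate from 0 to 5/2:
  ∫_0^5/2 −u''(x) v(x) dx = ∫_0^5/2 f(x) v(x) dx.
Integrate the LHS by parts once:
  ∫_0^5/2 −u'' v dx = −[u'(x) v(x)]_0^5/2 + ∫_0^5/2 u'(x) v'(x) dx.
Thus ∫_0^5/2 u'(x) v'(x) dx = ∫_0^5/2 f(x) v(x) dx + [u'(x) v(x)]_0^5/2.
Choose V so that boundary terms are either known or forced to vanish.
u is Dirichlet: u(0) = u(5/2) = 0. Let V = H^1_0(0, 5/2); then v(0) = v(5/2) = 0, and [u' v]_0^5/2 = 0.
Weak formulation: find u (satisfying any essential BC) such that ∫_0^5/2 u'(x) v'(x) dx = ∫_0^5/2 f v dx for all v ∈ V.
Substituting f(x) = -2*x^2 + 3*x + 1, the right-hand side is ∫_0^5/2 (-2*x^2 + 3*x + 1) v dx.


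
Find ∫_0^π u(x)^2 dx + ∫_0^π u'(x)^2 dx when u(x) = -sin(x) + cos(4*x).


||u||_{H^1(0,π)}^2 = 68/15 + 19*π/2

u'(x) = -4*sin(4*x) - cos(x).
Expand u² and (u')² and integrate term by term on (0, π), using: for integers n ≥ 1, ∫_0^π sin²(nx) dx = ∫_0^π cos²(nx) dx = π/2; for n ≠ n', ∫_0^π sin(nx)sin(n'x) dx = ∫_0^π cos(nx)cos(n'x) dx = 0; and by product-to-sum, ∫_0^π sin(nx)cos(n'x) dx = ½∫_0^π [sin((n+n')x) + sin((n−n')x)] dx, which is 0 when n+n' is even and 2n/(n²−n'²) when n+n' is odd (it need not vanish on (0, π)).
  u² squared terms: (-1)²·∫sin(x)² dx = 1·π/2 = π/2;  (1)²·∫cos(4x)² dx = 1·π/2 = π/2.
  u² cross terms: 2·(-1)·(1)·∫sin(x)·cos(4x) dx = -2·(-2/15) = 4/15.
  So ∫_0^π u² dx = π/2 + π/2 + 4/15 = 4/15 + π.
  (u')² squared terms: (-1)²·∫cos(x)² dx = 1·π/2 = π/2;  (-4)²·∫sin(4x)² dx = 16·π/2 = 8*π.
  (u')² cross terms: 2·(-1)·(-4)·∫cos(x)·sin(4x) dx = 8·(8/15) = 64/15.
  So ∫_0^π (u')² dx = π/2 + 8*π + 64/15 = 64/15 + 17*π/2.
||u||_{H^1}^2 = (4/15 + π) + (64/15 + 17*π/2) = 68/15 + 19*π/2.


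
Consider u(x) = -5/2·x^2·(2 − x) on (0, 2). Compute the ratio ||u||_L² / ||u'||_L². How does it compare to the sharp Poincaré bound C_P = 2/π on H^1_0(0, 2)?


||u||_L² / ||u'||_L² = sqrt(14)/7 < C_P = 2/π.

u(x) = -5/2·x^2·(2 − x), so u'(x) = 5*x*(3*x - 4)/2.
u(x) = -5/2·x^2·(2 − x) vanishes at x = 0 and x = 2, so u ∈ H^1_0(0, 2). Differentiate via the product rule and integrate the resulting polynomials term by term.
  ∫_0^2 u² dx = ∫_0^2 (25*x^6/4 - 25*x^5 + 25*x^4) dx. Term by term:
    ∫_0^2 25*x^6/4 dx = 800/7;  ∫_0^2 -25*x^5 dx = -800/3;  ∫_0^2 25*x^4 dx = 160.
  Sum: 800/7 − 800/3 + 160 = 160/21.
  ∫_0^2 (u')² dx = ∫_0^2 (225*x^4/4 - 150*x^3 + 100*x^2) dx. Term by term:
    ∫_0^2 225*x^4/4 dx = 360;  ∫_0^2 -150*x^3 dx = -600;  ∫_0^2 100*x^2 dx = 800/3.
  Sum: 360 − 600 + 800/3 = 80/3.
∫_0^2 u² dx = 160/21, so ||u||_L² = 4*sqrt(210)/21.
∫_0^2 (u')² dx = 80/3, so ||u'||_L² = 4*sqrt(15)/3.
Ratio ||u||_L² / ||u'||_L² = sqrt(14)/7.
Sharp Poincaré constant on H^1_0(0, 2) is C_P = L/π = 2/π, achieved by sin(π/2·x).
A polynomial bump cannot attain the sharp Poincaré constant (only the first sine eigenfunction does), so the ratio is strictly less than C_P, consistent with ||u||_L² ≤ C_P ||u'||_L².


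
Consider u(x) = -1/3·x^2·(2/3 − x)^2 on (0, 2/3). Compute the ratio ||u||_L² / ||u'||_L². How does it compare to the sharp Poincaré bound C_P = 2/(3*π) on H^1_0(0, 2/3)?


||u||_L² / ||u'||_L² = sqrt(3)/9 < C_P = 2/(3*π).

u(x) = -1/3·x^2·(2/3 − x)^2, so u'(x) = 4*x*(-9*x^2 + 9*x - 2)/27.
u(x) = -1/3·x^2·(2/3 − x)^2 vanishes at x = 0 and x = 2/3, so u ∈ H^1_0(0, 2/3). Differentiate via the product rule and integrate the resulting polynomials term by term.
  ∫_0^2/3 u² dx = ∫_0^2/3 (x^8/9 - 8*x^7/27 + 8*x^6/27 - 32*x^5/243 + 16*x^4/729) dx. Term by term:
    ∫_0^2/3 x^8/9 dx = 512/1594323;  ∫_0^2/3 -8*x^7/27 dx = -256/177147;  ∫_0^2/3 8*x^6/27 dx = 1024/413343;
    ∫_0^2/3 -32*x^5/243 dx = -1024/531441;  ∫_0^2/3 16*x^4/729 dx = 512/885735.
  Sum: 512/1594323 − 256/177147 + 1024/413343 − 1024/531441 + 512/885735 = 256/55801305.
  ∫_0^2/3 (u')² dx = ∫_0^2/3 (16*x^6/9 - 32*x^5/9 + 208*x^4/81 - 64*x^3/81 + 64*x^2/729) dx. Term by term:
    ∫_0^2/3 16*x^6/9 dx = 2048/137781;  ∫_0^2/3 -32*x^5/9 dx = -1024/19683;  ∫_0^2/3 208*x^4/81 dx = 6656/98415;
    ∫_0^2/3 -64*x^3/81 dx = -256/6561;  ∫_0^2/3 64*x^2/729 dx = 512/59049.
  Sum: 2048/137781 − 1024/19683 + 6656/98415 − 256/6561 + 512/59049 = 256/2066715.
∫_0^2/3 u² dx = 256/55801305, so ||u||_L² = 16*sqrt(105)/76545.
∫_0^2/3 (u')² dx = 256/2066715, so ||u'||_L² = 16*sqrt(35)/8505.
Ratio ||u||_L² / ||u'||_L² = sqrt(3)/9.
Sharp Poincaré constant on H^1_0(0, 2/3) is C_P = L/π = 2/(3*π), achieved by sin(3*π/2·x).
A polynomial bump cannot attain the sharp Poincaré constant (only the first sine eigenfunction does), so the ratio is strictly less than C_P, consistent with ||u||_L² ≤ C_P ||u'||_L².


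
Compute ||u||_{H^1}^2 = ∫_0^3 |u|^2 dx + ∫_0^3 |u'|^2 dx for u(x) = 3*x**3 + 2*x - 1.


||u||_{H^1}^2 = 529701/70

The H^1 norm (squared) on an interval (0, L) is
  ||u||_{H^1}^2 = ∫_0^L u(x)^2 dx + ∫_0^L u'(x)^2 dx.
Compute u'(x) = 9*x**2 + 2.
Then u(x)^2 = 9*x**6 + 12*x**4 - 6*x**3 + 4*x**2 - 4*x + 1 and u'(x)^2 = 81*x**4 + 36*x**2 + 4.
Integrate each monomial from 0 to 3 using ∫_0^3 c·x^n dx = c·3^(n+1)/(n+1):
  ∫_0^3 u(x)^2 dx = ∫_0^3 (9*x^6 + 12*x^4 - 6*x^3 + 4*x^2 - 4*x + 1) dx. Term by term:
    ∫_0^3 9*x^6 dx = 19683/7;  ∫_0^3 12*x^4 dx = 2916/5;  ∫_0^3 -6*x^3 dx = -243/2;
    ∫_0^3 4*x^2 dx = 36;  ∫_0^3 -4*x dx = -18;  ∫_0^3 1 dx = 3.
  Sum: 19683/7 + 2916/5 − 243/2 + 36 − 18 + 3 = 230619/70.
  ∫_0^3 u'(x)^2 dx = ∫_0^3 (81*x^4 + 36*x^2 + 4) dx. Term by term:
    ∫_0^3 81*x^4 dx = 19683/5;  ∫_0^3 36*x^2 dx = 324;  ∫_0^3 4 dx = 12.
  Sum: 19683/5 + 324 + 12 = 21363/5.
Adding: ||u||_{H^1}^2 = 230619/70 + 21363/5 = 529701/70.


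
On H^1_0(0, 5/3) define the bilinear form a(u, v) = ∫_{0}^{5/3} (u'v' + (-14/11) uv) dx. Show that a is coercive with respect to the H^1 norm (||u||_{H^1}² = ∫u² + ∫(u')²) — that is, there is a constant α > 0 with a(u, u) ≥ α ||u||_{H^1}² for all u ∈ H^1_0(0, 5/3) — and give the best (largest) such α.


α = (-350 + 99*π^2)/(11*(25 + 9*π^2))

Coercivity of a(·,·) on H^1_0(0, 5/3) means a(u, u) ≥ α ||u||_{H^1}² for every u ∈ H^1_0.
The interval has length L = 5/3, and Poincaré/coercivity depend only on L. Here a(u, u) = ∫(u')² + (-14/11)·∫u².
Here c = -14/11 < 0 with |c| < (π/L)² = 9*π^2/25, so coercivity still holds. The condition a(u,u) ≥ α||u||_{H^1}² reads (1−α)∫(u')² ≥ (α−c)∫u². Any admissible α is ≤ 1 (rapidly oscillating u have ∫u²/∫(u')² → 0), and α = 1 would force 0 ≥ (1−c)∫u², impossible since c < 1; so 1−α > 0. By the sharp Poincaré inequality on H^1_0 of an interval of length L, ∫(u')² ≥ (π/L)²∫u² with equality for the first sine mode sin(π(x−x₀)/L) (x₀ the left endpoint), so the inequality holds for all u iff (1−α)(π/L)² ≥ α − c, i.e. α ≤ ((π/L)² + c)/((π/L)² + 1) = (1 + c(L/π)²)/(1 + (L/π)²). (Direct route, valid since c ≤ 0: Poincaré gives c∫u² ≥ c(L/π)²∫(u')², so a(u,u) ≥ (1 + c(L/π)²)∫(u')², while ||u||_{H^1}² ≤ (1 + (L/π)²)∫(u')²; dividing yields the same α.) With (π/L)² = 9*π^2/25 and c = -14/11, the largest admissible constant is α = ((π/L)² + c)/((π/L)² + 1).
Simplifying, α = (-350 + 99*π^2)/(11*(25 + 9*π^2)).


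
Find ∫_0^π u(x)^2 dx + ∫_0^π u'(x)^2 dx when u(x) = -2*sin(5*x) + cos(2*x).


||u||_{H^1(0,π)}^2 = -200/21 + 109*π/2

u'(x) = -2*sin(2*x) - 10*cos(5*x).
Expand u² and (u')² and integrate term by term on (0, π), using: for integers n ≥ 1, ∫_0^π sin²(nx) dx = ∫_0^π cos²(nx) dx = π/2; for n ≠ n', ∫_0^π sin(nx)sin(n'x) dx = ∫_0^π cos(nx)cos(n'x) dx = 0; and by product-to-sum, ∫_0^π sin(nx)cos(n'x) dx = ½∫_0^π [sin((n+n')x) + sin((n−n')x)] dx, which is 0 when n+n' is even and 2n/(n²−n'²) when n+n' is odd (it need not vanish on (0, π)).
  u² squared terms: (-2)²·∫sin(5x)² dx = 4·π/2 = 2*π;  (1)²·∫cos(2x)² dx = 1·π/2 = π/2.
  u² cross terms: 2·(-2)·(1)·∫sin(5x)·cos(2x) dx = -4·(10/21) = -40/21.
  So ∫_0^π u² dx = 2*π + π/2 − 40/21 = -40/21 + 5*π/2.
  (u')² squared terms: (-10)²·∫cos(5x)² dx = 100·π/2 = 50*π;  (-2)²·∫sin(2x)² dx = 4·π/2 = 2*π.
  (u')² cross terms: 2·(-10)·(-2)·∫cos(5x)·sin(2x) dx = 40·(-4/21) = -160/21.
  So ∫_0^π (u')² dx = 50*π + 2*π − 160/21 = -160/21 + 52*π.
||u||_{H^1}^2 = (-40/21 + 5*π/2) + (-160/21 + 52*π) = -200/21 + 109*π/2.


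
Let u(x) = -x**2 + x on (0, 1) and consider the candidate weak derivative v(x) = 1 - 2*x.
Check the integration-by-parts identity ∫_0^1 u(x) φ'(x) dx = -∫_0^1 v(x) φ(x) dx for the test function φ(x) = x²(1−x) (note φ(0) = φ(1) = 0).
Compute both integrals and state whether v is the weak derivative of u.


LHS = 1/60, RHS = 1/60. Yes, v = u' weakly.

u(x) = -x**2 + x, classical derivative u'(x) = 1 - 2*x.
φ(x) = x²(1−x), so φ'(x) = x*(2 - 3*x).
Note φ(0) = φ(1) = 0, so the boundary term u·φ vanishes.
LHS = ∫_0^1 u(x) φ'(x) dx = ∫_0^1 (3*x^4 - 5*x^3 + 2*x^2) dx. Term by term:
  ∫_0^1 3*x^4 dx = 3/5;  ∫_0^1 -5*x^3 dx = -5/4;  ∫_0^1 2*x^2 dx = 2/3.
Sum: 3/5 − 5/4 + 2/3 = 1/60.
So LHS = 1/60.
∫_0^1 v(x) φ(x) dx = ∫_0^1 (2*x^4 - 3*x^3 + x^2) dx. Term by term:
  ∫_0^1 2*x^4 dx = 2/5;  ∫_0^1 -3*x^3 dx = -3/4;  ∫_0^1 x^2 dx = 1/3.
Sum: 2/5 − 3/4 + 1/3 = -1/60.
So RHS = -∫_0^1 v(x) φ(x) dx = 1/60.
LHS = RHS, so the identity holds for this test φ.
Moreover u is smooth here and v(x) = u'(x) = 1 - 2*x pointwise, so the identity holds for every test function. Hence v is the weak derivative of u.


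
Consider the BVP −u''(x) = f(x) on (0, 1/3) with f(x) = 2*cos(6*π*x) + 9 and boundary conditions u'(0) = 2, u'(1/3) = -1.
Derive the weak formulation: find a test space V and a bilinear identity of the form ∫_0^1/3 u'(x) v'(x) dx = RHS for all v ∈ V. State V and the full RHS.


V = H^1(0, 1/3) (v unrestricted at boundary; u is determined up to an additive constant); weak form: ∫_0^1/3 u'v' dx = ∫_0^1/3 (2*cos(6*π*x) + 9) v dx − v(1/3) − 2·v(0) for all v ∈ V.

Multiply both sides by a test function v and integrate from 0 to 1/3:
  ∫_0^1/3 −u''(x) v(x) dx = ∫_0^1/3 f(x) v(x) dx.
Integrate the LHS by parts once:
  ∫_0^1/3 −u'' v dx = −[u'(x) v(x)]_0^1/3 + ∫_0^1/3 u'(x) v'(x) dx.
Thus ∫_0^1/3 u'(x) v'(x) dx = ∫_0^1/3 f(x) v(x) dx + [u'(x) v(x)]_0^1/3.
Choose V so that boundary terms are either known or forced to vanish.
u has inhomogeneous Neumann u'(0) = 2, u'(1/3) = -1. [u' v]_0^1/3 = (-1)·v(1/3) − (2)·v(0) = − v(1/3) − 2·v(0). Take V = H^1(0, 1/3); boundary term becomes part of RHS.
Weak formulation: find u (satisfying any essential BC) such that ∫_0^1/3 u'(x) v'(x) dx = ∫_0^1/3 f v dx − v(1/3) − 2·v(0) for all v ∈ V (Neumann data are natural BCs: they enter the RHS as boundary terms).
Substituting f(x) = 2*cos(6*π*x) + 9, the right-hand side is ∫_0^1/3 (2*cos(6*π*x) + 9) v dx − v(1/3) − 2·v(0).
Compatibility check (pure Neumann): taking v ≡ 1 ∈ V gives 0 = ∫_0^1/3 f dx + (-1) − (2), i.e. ∫_0^1/3 f dx must equal u'(0) − u'(1/3) = 3. Indeed ∫_0^1/3 (2*cos(6*π*x) + 9) dx = 3, so the data are compatible. The solution is then unique only up to an additive constant (fix it e.g. by requiring ∫_0^1/3 u dx = 0).
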